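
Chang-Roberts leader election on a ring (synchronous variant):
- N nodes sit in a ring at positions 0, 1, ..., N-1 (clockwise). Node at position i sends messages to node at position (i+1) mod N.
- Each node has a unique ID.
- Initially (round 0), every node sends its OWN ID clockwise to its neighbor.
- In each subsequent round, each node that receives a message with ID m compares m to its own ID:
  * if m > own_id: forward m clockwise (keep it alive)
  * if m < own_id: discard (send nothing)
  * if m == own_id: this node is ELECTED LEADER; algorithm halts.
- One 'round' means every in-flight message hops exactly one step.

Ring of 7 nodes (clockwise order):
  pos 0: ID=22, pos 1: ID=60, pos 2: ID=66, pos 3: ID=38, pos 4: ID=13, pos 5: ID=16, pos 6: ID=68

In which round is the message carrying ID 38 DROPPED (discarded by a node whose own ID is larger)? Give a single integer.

Round 1: pos1(id60) recv 22: drop; pos2(id66) recv 60: drop; pos3(id38) recv 66: fwd; pos4(id13) recv 38: fwd; pos5(id16) recv 13: drop; pos6(id68) recv 16: drop; pos0(id22) recv 68: fwd
Round 2: pos4(id13) recv 66: fwd; pos5(id16) recv 38: fwd; pos1(id60) recv 68: fwd
Round 3: pos5(id16) recv 66: fwd; pos6(id68) recv 38: drop; pos2(id66) recv 68: fwd
Round 4: pos6(id68) recv 66: drop; pos3(id38) recv 68: fwd
Round 5: pos4(id13) recv 68: fwd
Round 6: pos5(id16) recv 68: fwd
Round 7: pos6(id68) recv 68: ELECTED
Message ID 38 originates at pos 3; dropped at pos 6 in round 3

Answer: 3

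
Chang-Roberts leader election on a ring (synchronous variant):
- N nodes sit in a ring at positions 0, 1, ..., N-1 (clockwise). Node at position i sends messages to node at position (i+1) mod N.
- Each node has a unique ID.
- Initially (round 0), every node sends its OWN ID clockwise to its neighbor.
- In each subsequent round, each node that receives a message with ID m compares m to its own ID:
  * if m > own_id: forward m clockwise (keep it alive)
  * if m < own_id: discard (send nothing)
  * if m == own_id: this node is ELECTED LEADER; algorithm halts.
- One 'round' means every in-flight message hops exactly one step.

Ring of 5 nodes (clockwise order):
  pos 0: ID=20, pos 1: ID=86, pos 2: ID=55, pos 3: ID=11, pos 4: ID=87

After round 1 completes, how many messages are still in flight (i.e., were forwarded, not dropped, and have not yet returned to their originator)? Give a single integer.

Round 1: pos1(id86) recv 20: drop; pos2(id55) recv 86: fwd; pos3(id11) recv 55: fwd; pos4(id87) recv 11: drop; pos0(id20) recv 87: fwd
After round 1: 3 messages still in flight

Answer: 3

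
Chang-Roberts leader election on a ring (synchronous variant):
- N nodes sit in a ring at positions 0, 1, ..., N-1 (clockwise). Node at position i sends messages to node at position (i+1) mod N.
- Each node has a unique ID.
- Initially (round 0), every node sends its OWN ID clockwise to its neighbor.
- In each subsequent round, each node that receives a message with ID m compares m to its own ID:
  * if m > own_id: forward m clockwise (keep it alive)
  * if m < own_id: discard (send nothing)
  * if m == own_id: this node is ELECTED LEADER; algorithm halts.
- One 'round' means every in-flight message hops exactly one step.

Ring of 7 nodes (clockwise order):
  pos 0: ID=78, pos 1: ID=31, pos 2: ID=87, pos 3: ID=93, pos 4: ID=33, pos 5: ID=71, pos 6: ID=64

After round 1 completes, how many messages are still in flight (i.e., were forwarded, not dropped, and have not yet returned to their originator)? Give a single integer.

Answer: 3

Derivation:
Round 1: pos1(id31) recv 78: fwd; pos2(id87) recv 31: drop; pos3(id93) recv 87: drop; pos4(id33) recv 93: fwd; pos5(id71) recv 33: drop; pos6(id64) recv 71: fwd; pos0(id78) recv 64: drop
After round 1: 3 messages still in flight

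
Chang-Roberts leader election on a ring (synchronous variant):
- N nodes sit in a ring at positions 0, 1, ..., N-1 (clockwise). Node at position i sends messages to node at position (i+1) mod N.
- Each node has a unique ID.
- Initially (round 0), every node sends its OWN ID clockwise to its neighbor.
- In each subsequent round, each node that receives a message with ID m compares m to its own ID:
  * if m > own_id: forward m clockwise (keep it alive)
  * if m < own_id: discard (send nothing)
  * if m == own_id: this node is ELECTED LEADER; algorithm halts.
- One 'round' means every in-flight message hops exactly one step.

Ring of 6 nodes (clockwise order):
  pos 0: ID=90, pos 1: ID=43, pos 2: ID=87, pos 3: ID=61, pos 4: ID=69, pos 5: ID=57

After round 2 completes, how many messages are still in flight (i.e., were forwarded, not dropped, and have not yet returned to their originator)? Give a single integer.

Round 1: pos1(id43) recv 90: fwd; pos2(id87) recv 43: drop; pos3(id61) recv 87: fwd; pos4(id69) recv 61: drop; pos5(id57) recv 69: fwd; pos0(id90) recv 57: drop
Round 2: pos2(id87) recv 90: fwd; pos4(id69) recv 87: fwd; pos0(id90) recv 69: drop
After round 2: 2 messages still in flight

Answer: 2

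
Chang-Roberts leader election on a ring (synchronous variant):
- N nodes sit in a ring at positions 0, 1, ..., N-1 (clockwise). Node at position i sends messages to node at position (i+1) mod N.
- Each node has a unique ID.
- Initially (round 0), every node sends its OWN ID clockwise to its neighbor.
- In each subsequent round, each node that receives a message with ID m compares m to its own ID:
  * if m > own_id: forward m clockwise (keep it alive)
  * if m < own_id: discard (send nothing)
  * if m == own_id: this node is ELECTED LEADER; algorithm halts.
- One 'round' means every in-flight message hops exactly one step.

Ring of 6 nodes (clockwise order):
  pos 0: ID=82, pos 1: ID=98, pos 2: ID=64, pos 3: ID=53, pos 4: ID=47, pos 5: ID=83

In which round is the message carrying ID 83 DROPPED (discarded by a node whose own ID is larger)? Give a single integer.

Answer: 2

Derivation:
Round 1: pos1(id98) recv 82: drop; pos2(id64) recv 98: fwd; pos3(id53) recv 64: fwd; pos4(id47) recv 53: fwd; pos5(id83) recv 47: drop; pos0(id82) recv 83: fwd
Round 2: pos3(id53) recv 98: fwd; pos4(id47) recv 64: fwd; pos5(id83) recv 53: drop; pos1(id98) recv 83: drop
Round 3: pos4(id47) recv 98: fwd; pos5(id83) recv 64: drop
Round 4: pos5(id83) recv 98: fwd
Round 5: pos0(id82) recv 98: fwd
Round 6: pos1(id98) recv 98: ELECTED
Message ID 83 originates at pos 5; dropped at pos 1 in round 2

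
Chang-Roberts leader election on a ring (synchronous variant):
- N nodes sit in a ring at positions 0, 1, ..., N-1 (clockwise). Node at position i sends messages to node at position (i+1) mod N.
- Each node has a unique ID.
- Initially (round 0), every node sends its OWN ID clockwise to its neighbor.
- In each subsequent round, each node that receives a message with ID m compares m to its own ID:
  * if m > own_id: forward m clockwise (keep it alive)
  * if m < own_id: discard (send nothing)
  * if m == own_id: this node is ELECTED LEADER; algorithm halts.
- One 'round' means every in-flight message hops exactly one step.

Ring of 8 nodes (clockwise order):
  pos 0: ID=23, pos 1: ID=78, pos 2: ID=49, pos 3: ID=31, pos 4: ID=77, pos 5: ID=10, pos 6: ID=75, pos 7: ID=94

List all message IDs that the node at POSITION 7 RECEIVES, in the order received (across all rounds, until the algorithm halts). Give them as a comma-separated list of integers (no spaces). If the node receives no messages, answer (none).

Answer: 75,77,78,94

Derivation:
Round 1: pos1(id78) recv 23: drop; pos2(id49) recv 78: fwd; pos3(id31) recv 49: fwd; pos4(id77) recv 31: drop; pos5(id10) recv 77: fwd; pos6(id75) recv 10: drop; pos7(id94) recv 75: drop; pos0(id23) recv 94: fwd
Round 2: pos3(id31) recv 78: fwd; pos4(id77) recv 49: drop; pos6(id75) recv 77: fwd; pos1(id78) recv 94: fwd
Round 3: pos4(id77) recv 78: fwd; pos7(id94) recv 77: drop; pos2(id49) recv 94: fwd
Round 4: pos5(id10) recv 78: fwd; pos3(id31) recv 94: fwd
Round 5: pos6(id75) recv 78: fwd; pos4(id77) recv 94: fwd
Round 6: pos7(id94) recv 78: drop; pos5(id10) recv 94: fwd
Round 7: pos6(id75) recv 94: fwd
Round 8: pos7(id94) recv 94: ELECTED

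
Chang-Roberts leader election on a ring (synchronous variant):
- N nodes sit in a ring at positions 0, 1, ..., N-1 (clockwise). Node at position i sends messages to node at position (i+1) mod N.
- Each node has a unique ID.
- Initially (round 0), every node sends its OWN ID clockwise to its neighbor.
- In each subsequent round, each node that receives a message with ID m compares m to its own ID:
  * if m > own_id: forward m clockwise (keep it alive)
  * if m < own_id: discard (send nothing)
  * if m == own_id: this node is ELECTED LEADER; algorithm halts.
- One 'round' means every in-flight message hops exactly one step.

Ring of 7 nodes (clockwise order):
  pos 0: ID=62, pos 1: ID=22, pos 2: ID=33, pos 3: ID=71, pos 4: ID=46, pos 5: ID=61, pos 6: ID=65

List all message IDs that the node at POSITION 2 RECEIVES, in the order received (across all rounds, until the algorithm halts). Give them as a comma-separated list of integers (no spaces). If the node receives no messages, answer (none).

Round 1: pos1(id22) recv 62: fwd; pos2(id33) recv 22: drop; pos3(id71) recv 33: drop; pos4(id46) recv 71: fwd; pos5(id61) recv 46: drop; pos6(id65) recv 61: drop; pos0(id62) recv 65: fwd
Round 2: pos2(id33) recv 62: fwd; pos5(id61) recv 71: fwd; pos1(id22) recv 65: fwd
Round 3: pos3(id71) recv 62: drop; pos6(id65) recv 71: fwd; pos2(id33) recv 65: fwd
Round 4: pos0(id62) recv 71: fwd; pos3(id71) recv 65: drop
Round 5: pos1(id22) recv 71: fwd
Round 6: pos2(id33) recv 71: fwd
Round 7: pos3(id71) recv 71: ELECTED

Answer: 22,62,65,71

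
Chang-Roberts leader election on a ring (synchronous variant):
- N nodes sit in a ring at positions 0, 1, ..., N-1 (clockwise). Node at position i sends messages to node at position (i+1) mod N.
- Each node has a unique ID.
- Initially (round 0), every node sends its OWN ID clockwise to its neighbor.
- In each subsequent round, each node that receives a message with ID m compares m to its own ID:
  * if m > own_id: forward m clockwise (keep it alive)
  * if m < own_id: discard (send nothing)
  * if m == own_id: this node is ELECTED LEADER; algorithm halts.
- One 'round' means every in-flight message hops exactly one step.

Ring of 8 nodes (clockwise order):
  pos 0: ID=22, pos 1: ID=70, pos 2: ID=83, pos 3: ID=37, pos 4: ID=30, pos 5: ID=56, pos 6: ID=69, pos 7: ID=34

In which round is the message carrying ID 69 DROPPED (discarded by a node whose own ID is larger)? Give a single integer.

Answer: 3

Derivation:
Round 1: pos1(id70) recv 22: drop; pos2(id83) recv 70: drop; pos3(id37) recv 83: fwd; pos4(id30) recv 37: fwd; pos5(id56) recv 30: drop; pos6(id69) recv 56: drop; pos7(id34) recv 69: fwd; pos0(id22) recv 34: fwd
Round 2: pos4(id30) recv 83: fwd; pos5(id56) recv 37: drop; pos0(id22) recv 69: fwd; pos1(id70) recv 34: drop
Round 3: pos5(id56) recv 83: fwd; pos1(id70) recv 69: drop
Round 4: pos6(id69) recv 83: fwd
Round 5: pos7(id34) recv 83: fwd
Round 6: pos0(id22) recv 83: fwd
Round 7: pos1(id70) recv 83: fwd
Round 8: pos2(id83) recv 83: ELECTED
Message ID 69 originates at pos 6; dropped at pos 1 in round 3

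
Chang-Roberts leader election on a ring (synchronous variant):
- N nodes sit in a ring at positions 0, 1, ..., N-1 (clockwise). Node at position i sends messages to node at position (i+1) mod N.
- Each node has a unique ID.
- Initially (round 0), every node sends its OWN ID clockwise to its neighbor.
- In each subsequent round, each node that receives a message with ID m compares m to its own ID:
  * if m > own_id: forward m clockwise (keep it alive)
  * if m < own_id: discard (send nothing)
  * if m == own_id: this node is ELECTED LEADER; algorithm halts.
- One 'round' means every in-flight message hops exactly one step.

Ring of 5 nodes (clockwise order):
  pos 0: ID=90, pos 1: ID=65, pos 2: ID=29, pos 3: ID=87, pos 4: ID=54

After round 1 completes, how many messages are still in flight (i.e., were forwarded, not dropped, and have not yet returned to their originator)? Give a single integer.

Answer: 3

Derivation:
Round 1: pos1(id65) recv 90: fwd; pos2(id29) recv 65: fwd; pos3(id87) recv 29: drop; pos4(id54) recv 87: fwd; pos0(id90) recv 54: drop
After round 1: 3 messages still in flight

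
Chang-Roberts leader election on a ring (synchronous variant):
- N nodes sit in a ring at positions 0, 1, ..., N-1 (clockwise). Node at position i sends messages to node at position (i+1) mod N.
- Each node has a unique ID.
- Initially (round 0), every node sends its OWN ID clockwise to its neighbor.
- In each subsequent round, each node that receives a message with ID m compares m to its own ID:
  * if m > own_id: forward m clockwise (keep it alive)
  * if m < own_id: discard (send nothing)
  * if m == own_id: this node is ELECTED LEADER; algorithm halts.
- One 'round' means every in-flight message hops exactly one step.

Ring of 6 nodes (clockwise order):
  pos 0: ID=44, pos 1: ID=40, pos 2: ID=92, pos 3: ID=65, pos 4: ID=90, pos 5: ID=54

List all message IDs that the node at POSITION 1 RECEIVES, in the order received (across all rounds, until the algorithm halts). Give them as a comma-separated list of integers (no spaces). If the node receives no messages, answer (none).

Answer: 44,54,90,92

Derivation:
Round 1: pos1(id40) recv 44: fwd; pos2(id92) recv 40: drop; pos3(id65) recv 92: fwd; pos4(id90) recv 65: drop; pos5(id54) recv 90: fwd; pos0(id44) recv 54: fwd
Round 2: pos2(id92) recv 44: drop; pos4(id90) recv 92: fwd; pos0(id44) recv 90: fwd; pos1(id40) recv 54: fwd
Round 3: pos5(id54) recv 92: fwd; pos1(id40) recv 90: fwd; pos2(id92) recv 54: drop
Round 4: pos0(id44) recv 92: fwd; pos2(id92) recv 90: drop
Round 5: pos1(id40) recv 92: fwd
Round 6: pos2(id92) recv 92: ELECTED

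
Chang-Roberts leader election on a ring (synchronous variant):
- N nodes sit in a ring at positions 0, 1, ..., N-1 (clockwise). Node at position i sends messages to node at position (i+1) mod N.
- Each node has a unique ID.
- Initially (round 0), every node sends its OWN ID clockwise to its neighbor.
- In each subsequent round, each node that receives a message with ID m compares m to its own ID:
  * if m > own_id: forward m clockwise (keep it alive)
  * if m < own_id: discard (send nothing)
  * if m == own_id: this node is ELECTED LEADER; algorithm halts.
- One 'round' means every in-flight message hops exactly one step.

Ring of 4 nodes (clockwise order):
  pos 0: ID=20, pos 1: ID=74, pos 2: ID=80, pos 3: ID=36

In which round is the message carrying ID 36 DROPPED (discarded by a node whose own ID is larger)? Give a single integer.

Round 1: pos1(id74) recv 20: drop; pos2(id80) recv 74: drop; pos3(id36) recv 80: fwd; pos0(id20) recv 36: fwd
Round 2: pos0(id20) recv 80: fwd; pos1(id74) recv 36: drop
Round 3: pos1(id74) recv 80: fwd
Round 4: pos2(id80) recv 80: ELECTED
Message ID 36 originates at pos 3; dropped at pos 1 in round 2

Answer: 2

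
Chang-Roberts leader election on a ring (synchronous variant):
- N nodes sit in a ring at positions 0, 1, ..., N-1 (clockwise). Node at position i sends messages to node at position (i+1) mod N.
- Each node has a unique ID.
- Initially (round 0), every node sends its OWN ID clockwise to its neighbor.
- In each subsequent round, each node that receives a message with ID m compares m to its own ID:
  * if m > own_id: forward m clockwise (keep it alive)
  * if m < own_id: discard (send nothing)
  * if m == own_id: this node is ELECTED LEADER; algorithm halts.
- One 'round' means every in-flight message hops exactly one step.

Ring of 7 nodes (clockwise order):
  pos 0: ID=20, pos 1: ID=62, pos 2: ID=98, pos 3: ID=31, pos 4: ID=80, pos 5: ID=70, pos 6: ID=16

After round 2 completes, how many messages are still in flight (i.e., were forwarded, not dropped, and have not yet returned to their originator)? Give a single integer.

Answer: 3

Derivation:
Round 1: pos1(id62) recv 20: drop; pos2(id98) recv 62: drop; pos3(id31) recv 98: fwd; pos4(id80) recv 31: drop; pos5(id70) recv 80: fwd; pos6(id16) recv 70: fwd; pos0(id20) recv 16: drop
Round 2: pos4(id80) recv 98: fwd; pos6(id16) recv 80: fwd; pos0(id20) recv 70: fwd
After round 2: 3 messages still in flight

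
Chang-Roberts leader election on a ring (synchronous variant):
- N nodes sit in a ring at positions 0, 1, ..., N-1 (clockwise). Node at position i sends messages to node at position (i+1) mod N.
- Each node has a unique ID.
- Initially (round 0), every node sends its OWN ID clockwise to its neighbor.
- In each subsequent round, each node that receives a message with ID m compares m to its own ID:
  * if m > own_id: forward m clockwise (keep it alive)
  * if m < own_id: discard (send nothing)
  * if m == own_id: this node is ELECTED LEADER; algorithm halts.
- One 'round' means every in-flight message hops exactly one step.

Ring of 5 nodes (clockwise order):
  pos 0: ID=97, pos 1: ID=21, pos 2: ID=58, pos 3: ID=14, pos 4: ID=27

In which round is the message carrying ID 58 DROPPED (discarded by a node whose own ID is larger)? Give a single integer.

Answer: 3

Derivation:
Round 1: pos1(id21) recv 97: fwd; pos2(id58) recv 21: drop; pos3(id14) recv 58: fwd; pos4(id27) recv 14: drop; pos0(id97) recv 27: drop
Round 2: pos2(id58) recv 97: fwd; pos4(id27) recv 58: fwd
Round 3: pos3(id14) recv 97: fwd; pos0(id97) recv 58: drop
Round 4: pos4(id27) recv 97: fwd
Round 5: pos0(id97) recv 97: ELECTED
Message ID 58 originates at pos 2; dropped at pos 0 in round 3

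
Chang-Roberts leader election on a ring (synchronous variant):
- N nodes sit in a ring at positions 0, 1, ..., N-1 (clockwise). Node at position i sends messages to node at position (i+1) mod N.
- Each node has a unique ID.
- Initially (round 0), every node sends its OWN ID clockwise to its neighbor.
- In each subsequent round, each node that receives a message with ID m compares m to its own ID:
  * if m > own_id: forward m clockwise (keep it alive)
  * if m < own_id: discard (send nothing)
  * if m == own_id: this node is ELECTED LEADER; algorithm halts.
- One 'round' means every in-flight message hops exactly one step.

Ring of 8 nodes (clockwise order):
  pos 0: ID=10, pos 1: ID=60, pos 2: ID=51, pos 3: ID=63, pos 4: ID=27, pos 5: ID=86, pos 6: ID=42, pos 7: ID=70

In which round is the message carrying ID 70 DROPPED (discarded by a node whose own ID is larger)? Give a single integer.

Answer: 6

Derivation:
Round 1: pos1(id60) recv 10: drop; pos2(id51) recv 60: fwd; pos3(id63) recv 51: drop; pos4(id27) recv 63: fwd; pos5(id86) recv 27: drop; pos6(id42) recv 86: fwd; pos7(id70) recv 42: drop; pos0(id10) recv 70: fwd
Round 2: pos3(id63) recv 60: drop; pos5(id86) recv 63: drop; pos7(id70) recv 86: fwd; pos1(id60) recv 70: fwd
Round 3: pos0(id10) recv 86: fwd; pos2(id51) recv 70: fwd
Round 4: pos1(id60) recv 86: fwd; pos3(id63) recv 70: fwd
Round 5: pos2(id51) recv 86: fwd; pos4(id27) recv 70: fwd
Round 6: pos3(id63) recv 86: fwd; pos5(id86) recv 70: drop
Round 7: pos4(id27) recv 86: fwd
Round 8: pos5(id86) recv 86: ELECTED
Message ID 70 originates at pos 7; dropped at pos 5 in round 6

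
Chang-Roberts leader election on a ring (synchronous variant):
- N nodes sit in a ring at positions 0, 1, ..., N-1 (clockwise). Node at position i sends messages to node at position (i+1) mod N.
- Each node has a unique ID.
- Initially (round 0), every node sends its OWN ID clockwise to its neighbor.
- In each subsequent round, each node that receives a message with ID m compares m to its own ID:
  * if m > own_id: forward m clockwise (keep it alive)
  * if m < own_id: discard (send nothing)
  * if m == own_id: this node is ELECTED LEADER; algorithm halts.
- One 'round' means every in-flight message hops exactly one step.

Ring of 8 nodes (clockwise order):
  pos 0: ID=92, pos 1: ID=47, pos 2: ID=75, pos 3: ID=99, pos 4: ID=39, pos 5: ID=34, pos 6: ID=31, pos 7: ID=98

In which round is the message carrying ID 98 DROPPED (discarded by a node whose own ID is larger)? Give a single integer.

Answer: 4

Derivation:
Round 1: pos1(id47) recv 92: fwd; pos2(id75) recv 47: drop; pos3(id99) recv 75: drop; pos4(id39) recv 99: fwd; pos5(id34) recv 39: fwd; pos6(id31) recv 34: fwd; pos7(id98) recv 31: drop; pos0(id92) recv 98: fwd
Round 2: pos2(id75) recv 92: fwd; pos5(id34) recv 99: fwd; pos6(id31) recv 39: fwd; pos7(id98) recv 34: drop; pos1(id47) recv 98: fwd
Round 3: pos3(id99) recv 92: drop; pos6(id31) recv 99: fwd; pos7(id98) recv 39: drop; pos2(id75) recv 98: fwd
Round 4: pos7(id98) recv 99: fwd; pos3(id99) recv 98: drop
Round 5: pos0(id92) recv 99: fwd
Round 6: pos1(id47) recv 99: fwd
Round 7: pos2(id75) recv 99: fwd
Round 8: pos3(id99) recv 99: ELECTED
Message ID 98 originates at pos 7; dropped at pos 3 in round 4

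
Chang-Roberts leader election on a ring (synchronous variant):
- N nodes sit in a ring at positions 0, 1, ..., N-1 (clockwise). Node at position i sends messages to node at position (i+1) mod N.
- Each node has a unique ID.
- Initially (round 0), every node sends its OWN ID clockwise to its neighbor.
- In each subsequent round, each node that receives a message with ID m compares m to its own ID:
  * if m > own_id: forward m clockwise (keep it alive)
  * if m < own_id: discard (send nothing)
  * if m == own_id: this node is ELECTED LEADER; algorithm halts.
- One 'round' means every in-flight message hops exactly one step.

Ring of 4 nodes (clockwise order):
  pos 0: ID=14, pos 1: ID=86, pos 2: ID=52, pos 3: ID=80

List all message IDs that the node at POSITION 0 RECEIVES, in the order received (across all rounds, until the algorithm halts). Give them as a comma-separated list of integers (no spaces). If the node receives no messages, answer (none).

Answer: 80,86

Derivation:
Round 1: pos1(id86) recv 14: drop; pos2(id52) recv 86: fwd; pos3(id80) recv 52: drop; pos0(id14) recv 80: fwd
Round 2: pos3(id80) recv 86: fwd; pos1(id86) recv 80: drop
Round 3: pos0(id14) recv 86: fwd
Round 4: pos1(id86) recv 86: ELECTED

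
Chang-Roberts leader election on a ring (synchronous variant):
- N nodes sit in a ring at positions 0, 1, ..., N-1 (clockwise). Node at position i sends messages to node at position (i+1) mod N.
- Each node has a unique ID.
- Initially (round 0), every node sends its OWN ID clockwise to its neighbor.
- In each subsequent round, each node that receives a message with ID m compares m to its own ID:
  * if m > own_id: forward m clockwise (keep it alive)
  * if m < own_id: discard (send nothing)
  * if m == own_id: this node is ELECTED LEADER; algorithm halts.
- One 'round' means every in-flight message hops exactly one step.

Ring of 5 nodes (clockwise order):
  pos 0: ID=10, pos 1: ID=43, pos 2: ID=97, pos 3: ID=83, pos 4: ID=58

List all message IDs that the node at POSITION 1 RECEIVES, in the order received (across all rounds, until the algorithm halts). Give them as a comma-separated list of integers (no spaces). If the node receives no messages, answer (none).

Round 1: pos1(id43) recv 10: drop; pos2(id97) recv 43: drop; pos3(id83) recv 97: fwd; pos4(id58) recv 83: fwd; pos0(id10) recv 58: fwd
Round 2: pos4(id58) recv 97: fwd; pos0(id10) recv 83: fwd; pos1(id43) recv 58: fwd
Round 3: pos0(id10) recv 97: fwd; pos1(id43) recv 83: fwd; pos2(id97) recv 58: drop
Round 4: pos1(id43) recv 97: fwd; pos2(id97) recv 83: drop
Round 5: pos2(id97) recv 97: ELECTED

Answer: 10,58,83,97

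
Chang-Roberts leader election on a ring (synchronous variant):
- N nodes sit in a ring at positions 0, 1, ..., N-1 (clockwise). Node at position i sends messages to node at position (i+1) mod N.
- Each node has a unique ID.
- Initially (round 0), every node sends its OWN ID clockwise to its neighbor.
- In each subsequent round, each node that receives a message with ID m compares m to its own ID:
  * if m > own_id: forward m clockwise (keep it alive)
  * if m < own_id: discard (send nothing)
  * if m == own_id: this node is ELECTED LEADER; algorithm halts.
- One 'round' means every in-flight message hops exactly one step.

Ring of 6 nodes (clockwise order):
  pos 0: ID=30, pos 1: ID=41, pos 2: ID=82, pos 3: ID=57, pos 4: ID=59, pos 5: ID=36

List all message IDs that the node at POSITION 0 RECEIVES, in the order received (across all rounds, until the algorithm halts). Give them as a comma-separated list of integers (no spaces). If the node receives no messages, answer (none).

Answer: 36,59,82

Derivation:
Round 1: pos1(id41) recv 30: drop; pos2(id82) recv 41: drop; pos3(id57) recv 82: fwd; pos4(id59) recv 57: drop; pos5(id36) recv 59: fwd; pos0(id30) recv 36: fwd
Round 2: pos4(id59) recv 82: fwd; pos0(id30) recv 59: fwd; pos1(id41) recv 36: drop
Round 3: pos5(id36) recv 82: fwd; pos1(id41) recv 59: fwd
Round 4: pos0(id30) recv 82: fwd; pos2(id82) recv 59: drop
Round 5: pos1(id41) recv 82: fwd
Round 6: pos2(id82) recv 82: ELECTED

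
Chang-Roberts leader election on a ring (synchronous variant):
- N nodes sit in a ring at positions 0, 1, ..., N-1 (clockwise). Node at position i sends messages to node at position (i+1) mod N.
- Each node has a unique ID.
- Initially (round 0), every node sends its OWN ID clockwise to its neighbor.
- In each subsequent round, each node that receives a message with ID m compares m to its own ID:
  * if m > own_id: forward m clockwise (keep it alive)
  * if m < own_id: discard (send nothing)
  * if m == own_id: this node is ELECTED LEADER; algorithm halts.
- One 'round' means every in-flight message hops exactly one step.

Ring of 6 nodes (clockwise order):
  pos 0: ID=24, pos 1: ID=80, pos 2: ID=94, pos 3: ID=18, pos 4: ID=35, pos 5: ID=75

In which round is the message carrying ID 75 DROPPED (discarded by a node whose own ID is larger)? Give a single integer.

Round 1: pos1(id80) recv 24: drop; pos2(id94) recv 80: drop; pos3(id18) recv 94: fwd; pos4(id35) recv 18: drop; pos5(id75) recv 35: drop; pos0(id24) recv 75: fwd
Round 2: pos4(id35) recv 94: fwd; pos1(id80) recv 75: drop
Round 3: pos5(id75) recv 94: fwd
Round 4: pos0(id24) recv 94: fwd
Round 5: pos1(id80) recv 94: fwd
Round 6: pos2(id94) recv 94: ELECTED
Message ID 75 originates at pos 5; dropped at pos 1 in round 2

Answer: 2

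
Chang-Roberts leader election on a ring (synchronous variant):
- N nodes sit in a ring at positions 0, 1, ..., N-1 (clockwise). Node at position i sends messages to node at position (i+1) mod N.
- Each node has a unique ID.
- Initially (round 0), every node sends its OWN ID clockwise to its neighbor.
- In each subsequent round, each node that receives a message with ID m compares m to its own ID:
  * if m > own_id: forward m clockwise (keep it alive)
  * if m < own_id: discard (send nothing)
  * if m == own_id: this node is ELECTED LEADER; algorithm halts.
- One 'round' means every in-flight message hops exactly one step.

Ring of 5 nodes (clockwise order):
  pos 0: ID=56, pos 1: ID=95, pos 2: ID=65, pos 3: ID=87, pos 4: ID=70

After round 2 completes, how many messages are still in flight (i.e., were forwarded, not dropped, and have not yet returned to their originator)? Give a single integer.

Round 1: pos1(id95) recv 56: drop; pos2(id65) recv 95: fwd; pos3(id87) recv 65: drop; pos4(id70) recv 87: fwd; pos0(id56) recv 70: fwd
Round 2: pos3(id87) recv 95: fwd; pos0(id56) recv 87: fwd; pos1(id95) recv 70: drop
After round 2: 2 messages still in flight

Answer: 2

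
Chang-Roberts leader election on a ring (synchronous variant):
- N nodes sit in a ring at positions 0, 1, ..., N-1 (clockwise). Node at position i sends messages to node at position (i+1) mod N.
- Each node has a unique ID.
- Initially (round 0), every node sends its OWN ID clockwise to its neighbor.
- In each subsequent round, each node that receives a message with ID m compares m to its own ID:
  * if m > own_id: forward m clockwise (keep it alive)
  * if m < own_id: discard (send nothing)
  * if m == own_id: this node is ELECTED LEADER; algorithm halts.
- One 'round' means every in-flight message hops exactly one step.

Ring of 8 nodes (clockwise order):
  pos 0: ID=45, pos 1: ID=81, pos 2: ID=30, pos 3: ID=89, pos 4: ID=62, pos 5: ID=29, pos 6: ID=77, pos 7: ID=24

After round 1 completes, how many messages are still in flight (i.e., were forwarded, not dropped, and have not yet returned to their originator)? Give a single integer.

Round 1: pos1(id81) recv 45: drop; pos2(id30) recv 81: fwd; pos3(id89) recv 30: drop; pos4(id62) recv 89: fwd; pos5(id29) recv 62: fwd; pos6(id77) recv 29: drop; pos7(id24) recv 77: fwd; pos0(id45) recv 24: drop
After round 1: 4 messages still in flight

Answer: 4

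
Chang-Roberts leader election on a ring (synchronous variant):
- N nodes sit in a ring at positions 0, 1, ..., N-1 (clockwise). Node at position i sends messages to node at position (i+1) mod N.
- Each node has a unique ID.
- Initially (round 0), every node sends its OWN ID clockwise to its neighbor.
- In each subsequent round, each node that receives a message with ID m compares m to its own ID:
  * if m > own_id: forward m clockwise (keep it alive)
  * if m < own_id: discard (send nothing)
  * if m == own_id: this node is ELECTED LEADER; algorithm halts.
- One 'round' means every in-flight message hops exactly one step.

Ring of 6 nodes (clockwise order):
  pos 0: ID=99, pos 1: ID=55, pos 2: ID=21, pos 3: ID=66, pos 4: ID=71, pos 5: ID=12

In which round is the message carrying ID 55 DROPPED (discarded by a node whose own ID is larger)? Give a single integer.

Round 1: pos1(id55) recv 99: fwd; pos2(id21) recv 55: fwd; pos3(id66) recv 21: drop; pos4(id71) recv 66: drop; pos5(id12) recv 71: fwd; pos0(id99) recv 12: drop
Round 2: pos2(id21) recv 99: fwd; pos3(id66) recv 55: drop; pos0(id99) recv 71: drop
Round 3: pos3(id66) recv 99: fwd
Round 4: pos4(id71) recv 99: fwd
Round 5: pos5(id12) recv 99: fwd
Round 6: pos0(id99) recv 99: ELECTED
Message ID 55 originates at pos 1; dropped at pos 3 in round 2

Answer: 2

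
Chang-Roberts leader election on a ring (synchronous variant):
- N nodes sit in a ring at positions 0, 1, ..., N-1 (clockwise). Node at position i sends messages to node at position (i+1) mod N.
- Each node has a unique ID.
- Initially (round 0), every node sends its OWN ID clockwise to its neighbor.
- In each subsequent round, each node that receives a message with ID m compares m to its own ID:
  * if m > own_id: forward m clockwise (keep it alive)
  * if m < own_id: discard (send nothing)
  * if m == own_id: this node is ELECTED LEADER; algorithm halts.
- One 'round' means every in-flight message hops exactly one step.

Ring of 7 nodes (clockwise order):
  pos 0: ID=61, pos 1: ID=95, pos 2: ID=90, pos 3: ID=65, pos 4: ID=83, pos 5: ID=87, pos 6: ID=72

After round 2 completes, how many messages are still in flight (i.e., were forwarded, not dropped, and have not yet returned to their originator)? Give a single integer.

Round 1: pos1(id95) recv 61: drop; pos2(id90) recv 95: fwd; pos3(id65) recv 90: fwd; pos4(id83) recv 65: drop; pos5(id87) recv 83: drop; pos6(id72) recv 87: fwd; pos0(id61) recv 72: fwd
Round 2: pos3(id65) recv 95: fwd; pos4(id83) recv 90: fwd; pos0(id61) recv 87: fwd; pos1(id95) recv 72: drop
After round 2: 3 messages still in flight

Answer: 3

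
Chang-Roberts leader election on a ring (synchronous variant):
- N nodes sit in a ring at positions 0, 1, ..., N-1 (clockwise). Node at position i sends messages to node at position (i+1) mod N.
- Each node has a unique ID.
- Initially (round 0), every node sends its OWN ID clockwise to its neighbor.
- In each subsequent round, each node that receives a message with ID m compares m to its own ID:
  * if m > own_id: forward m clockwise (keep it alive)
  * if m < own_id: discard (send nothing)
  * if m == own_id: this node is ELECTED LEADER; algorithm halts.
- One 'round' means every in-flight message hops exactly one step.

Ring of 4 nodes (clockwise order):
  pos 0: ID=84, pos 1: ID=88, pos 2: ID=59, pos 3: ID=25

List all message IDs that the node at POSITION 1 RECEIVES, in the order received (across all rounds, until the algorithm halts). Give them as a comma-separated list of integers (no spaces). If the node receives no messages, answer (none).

Round 1: pos1(id88) recv 84: drop; pos2(id59) recv 88: fwd; pos3(id25) recv 59: fwd; pos0(id84) recv 25: drop
Round 2: pos3(id25) recv 88: fwd; pos0(id84) recv 59: drop
Round 3: pos0(id84) recv 88: fwd
Round 4: pos1(id88) recv 88: ELECTED

Answer: 84,88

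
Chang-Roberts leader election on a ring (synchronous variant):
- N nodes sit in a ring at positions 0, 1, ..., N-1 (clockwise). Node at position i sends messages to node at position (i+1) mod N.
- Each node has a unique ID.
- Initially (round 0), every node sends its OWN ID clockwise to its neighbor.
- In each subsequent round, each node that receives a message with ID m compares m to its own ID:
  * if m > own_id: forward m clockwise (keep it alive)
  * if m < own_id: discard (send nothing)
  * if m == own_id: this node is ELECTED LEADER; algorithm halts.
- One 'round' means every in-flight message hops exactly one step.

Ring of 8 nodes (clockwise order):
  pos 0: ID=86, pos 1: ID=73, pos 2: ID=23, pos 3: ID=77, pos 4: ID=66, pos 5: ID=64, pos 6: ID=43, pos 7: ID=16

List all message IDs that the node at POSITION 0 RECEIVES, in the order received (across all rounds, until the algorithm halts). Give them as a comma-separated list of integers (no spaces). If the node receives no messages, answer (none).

Round 1: pos1(id73) recv 86: fwd; pos2(id23) recv 73: fwd; pos3(id77) recv 23: drop; pos4(id66) recv 77: fwd; pos5(id64) recv 66: fwd; pos6(id43) recv 64: fwd; pos7(id16) recv 43: fwd; pos0(id86) recv 16: drop
Round 2: pos2(id23) recv 86: fwd; pos3(id77) recv 73: drop; pos5(id64) recv 77: fwd; pos6(id43) recv 66: fwd; pos7(id16) recv 64: fwd; pos0(id86) recv 43: drop
Round 3: pos3(id77) recv 86: fwd; pos6(id43) recv 77: fwd; pos7(id16) recv 66: fwd; pos0(id86) recv 64: drop
Round 4: pos4(id66) recv 86: fwd; pos7(id16) recv 77: fwd; pos0(id86) recv 66: drop
Round 5: pos5(id64) recv 86: fwd; pos0(id86) recv 77: drop
Round 6: pos6(id43) recv 86: fwd
Round 7: pos7(id16) recv 86: fwd
Round 8: pos0(id86) recv 86: ELECTED

Answer: 16,43,64,66,77,86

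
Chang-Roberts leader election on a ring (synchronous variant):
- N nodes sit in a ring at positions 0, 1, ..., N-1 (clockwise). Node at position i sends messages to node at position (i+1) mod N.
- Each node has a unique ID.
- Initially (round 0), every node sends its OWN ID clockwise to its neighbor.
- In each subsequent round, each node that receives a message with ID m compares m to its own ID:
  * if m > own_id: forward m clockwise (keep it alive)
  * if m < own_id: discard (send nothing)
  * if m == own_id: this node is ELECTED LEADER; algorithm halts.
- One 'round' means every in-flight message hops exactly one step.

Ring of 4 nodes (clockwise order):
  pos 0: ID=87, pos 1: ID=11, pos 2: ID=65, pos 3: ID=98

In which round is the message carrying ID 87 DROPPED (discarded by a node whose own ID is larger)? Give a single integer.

Round 1: pos1(id11) recv 87: fwd; pos2(id65) recv 11: drop; pos3(id98) recv 65: drop; pos0(id87) recv 98: fwd
Round 2: pos2(id65) recv 87: fwd; pos1(id11) recv 98: fwd
Round 3: pos3(id98) recv 87: drop; pos2(id65) recv 98: fwd
Round 4: pos3(id98) recv 98: ELECTED
Message ID 87 originates at pos 0; dropped at pos 3 in round 3

Answer: 3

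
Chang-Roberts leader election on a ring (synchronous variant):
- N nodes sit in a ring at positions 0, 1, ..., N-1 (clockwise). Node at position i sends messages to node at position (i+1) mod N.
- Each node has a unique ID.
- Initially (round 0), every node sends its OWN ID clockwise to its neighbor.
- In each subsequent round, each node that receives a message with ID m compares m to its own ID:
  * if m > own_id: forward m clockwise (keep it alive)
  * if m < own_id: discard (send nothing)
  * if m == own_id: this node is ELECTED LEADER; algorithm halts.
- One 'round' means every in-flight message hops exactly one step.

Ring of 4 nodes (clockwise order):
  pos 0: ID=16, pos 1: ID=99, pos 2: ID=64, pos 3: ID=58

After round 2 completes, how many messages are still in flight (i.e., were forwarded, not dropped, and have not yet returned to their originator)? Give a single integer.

Round 1: pos1(id99) recv 16: drop; pos2(id64) recv 99: fwd; pos3(id58) recv 64: fwd; pos0(id16) recv 58: fwd
Round 2: pos3(id58) recv 99: fwd; pos0(id16) recv 64: fwd; pos1(id99) recv 58: drop
After round 2: 2 messages still in flight

Answer: 2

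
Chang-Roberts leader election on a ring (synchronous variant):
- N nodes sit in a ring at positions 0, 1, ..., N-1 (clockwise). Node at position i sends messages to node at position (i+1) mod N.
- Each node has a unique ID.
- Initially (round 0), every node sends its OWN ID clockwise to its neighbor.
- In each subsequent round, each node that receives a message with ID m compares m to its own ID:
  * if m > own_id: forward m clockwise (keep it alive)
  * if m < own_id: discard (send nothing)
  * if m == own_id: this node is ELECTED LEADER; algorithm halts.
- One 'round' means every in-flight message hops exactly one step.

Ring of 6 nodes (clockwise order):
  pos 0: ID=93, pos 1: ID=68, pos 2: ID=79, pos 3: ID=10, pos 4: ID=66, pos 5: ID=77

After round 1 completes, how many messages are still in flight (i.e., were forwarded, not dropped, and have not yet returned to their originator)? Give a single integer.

Answer: 2

Derivation:
Round 1: pos1(id68) recv 93: fwd; pos2(id79) recv 68: drop; pos3(id10) recv 79: fwd; pos4(id66) recv 10: drop; pos5(id77) recv 66: drop; pos0(id93) recv 77: drop
After round 1: 2 messages still in flight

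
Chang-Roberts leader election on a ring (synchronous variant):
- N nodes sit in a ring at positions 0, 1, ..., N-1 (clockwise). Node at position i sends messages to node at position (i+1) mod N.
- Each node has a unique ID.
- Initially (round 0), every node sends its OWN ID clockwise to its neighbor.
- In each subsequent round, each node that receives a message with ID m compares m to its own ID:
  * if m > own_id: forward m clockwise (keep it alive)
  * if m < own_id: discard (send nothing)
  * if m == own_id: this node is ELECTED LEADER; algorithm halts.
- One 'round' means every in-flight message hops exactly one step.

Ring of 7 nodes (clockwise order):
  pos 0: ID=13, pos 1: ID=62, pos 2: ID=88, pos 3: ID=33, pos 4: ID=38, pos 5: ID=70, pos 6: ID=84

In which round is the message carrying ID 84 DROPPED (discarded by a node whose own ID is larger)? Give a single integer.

Round 1: pos1(id62) recv 13: drop; pos2(id88) recv 62: drop; pos3(id33) recv 88: fwd; pos4(id38) recv 33: drop; pos5(id70) recv 38: drop; pos6(id84) recv 70: drop; pos0(id13) recv 84: fwd
Round 2: pos4(id38) recv 88: fwd; pos1(id62) recv 84: fwd
Round 3: pos5(id70) recv 88: fwd; pos2(id88) recv 84: drop
Round 4: pos6(id84) recv 88: fwd
Round 5: pos0(id13) recv 88: fwd
Round 6: pos1(id62) recv 88: fwd
Round 7: pos2(id88) recv 88: ELECTED
Message ID 84 originates at pos 6; dropped at pos 2 in round 3

Answer: 3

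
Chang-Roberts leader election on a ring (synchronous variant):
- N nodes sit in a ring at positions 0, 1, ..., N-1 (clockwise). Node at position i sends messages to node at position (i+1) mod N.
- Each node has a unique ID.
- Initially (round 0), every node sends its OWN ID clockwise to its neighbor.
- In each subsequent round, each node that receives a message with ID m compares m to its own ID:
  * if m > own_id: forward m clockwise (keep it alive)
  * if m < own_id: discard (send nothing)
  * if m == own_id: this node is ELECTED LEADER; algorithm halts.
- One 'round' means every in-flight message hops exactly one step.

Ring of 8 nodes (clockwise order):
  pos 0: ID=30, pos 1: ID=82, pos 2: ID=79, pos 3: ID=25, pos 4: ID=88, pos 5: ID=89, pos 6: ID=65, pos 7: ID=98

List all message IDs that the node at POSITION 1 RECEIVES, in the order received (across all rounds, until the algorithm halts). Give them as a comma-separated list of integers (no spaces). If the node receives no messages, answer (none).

Round 1: pos1(id82) recv 30: drop; pos2(id79) recv 82: fwd; pos3(id25) recv 79: fwd; pos4(id88) recv 25: drop; pos5(id89) recv 88: drop; pos6(id65) recv 89: fwd; pos7(id98) recv 65: drop; pos0(id30) recv 98: fwd
Round 2: pos3(id25) recv 82: fwd; pos4(id88) recv 79: drop; pos7(id98) recv 89: drop; pos1(id82) recv 98: fwd
Round 3: pos4(id88) recv 82: drop; pos2(id79) recv 98: fwd
Round 4: pos3(id25) recv 98: fwd
Round 5: pos4(id88) recv 98: fwd
Round 6: pos5(id89) recv 98: fwd
Round 7: pos6(id65) recv 98: fwd
Round 8: pos7(id98) recv 98: ELECTED

Answer: 30,98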